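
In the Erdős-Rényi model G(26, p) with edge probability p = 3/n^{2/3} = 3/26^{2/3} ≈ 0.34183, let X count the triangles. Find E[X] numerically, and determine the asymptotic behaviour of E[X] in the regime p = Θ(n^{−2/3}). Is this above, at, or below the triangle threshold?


Number of potential triangles: C(26, 3) = 2600.
Each occurs with probability p³ ≈ (0.34183)³ ≈ 3.9940828e-02.
By linearity: E[X] = C(26, 3)·p³ ≈ 2600 · 3.9940828e-02 ≈ 103.84615.
Since α = 2/3 < 1, p = c/n^{2/3} ≫ 1/n is above the triangle threshold p ~ 1/n. Asymptotically E[X] ~ (c³/6)·n^{3(1−α)} = (3³/6)·n^{1} → ∞; triangles are abundant w.h.p.

E[X] ≈ 103.84615; in regime p = Θ(1/n^{2/3}) E[X] diverges (above the triangle threshold p ~ 1/n).


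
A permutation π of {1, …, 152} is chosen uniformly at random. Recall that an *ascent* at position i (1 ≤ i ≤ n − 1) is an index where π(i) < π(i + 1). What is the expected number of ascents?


Write X = Σ X_I over i = 1, …, 151, with X_I the indicator of one ascent.
There are 151 indicators.
For each fixed i, the pair (π(i), π(i+1)) is a uniformly random ordered pair of distinct values from {1, …, 152}; by symmetry P[π(i) < π(i+1)] = 1/2.
By linearity: E[X] = 151 · (1/2) = (152 − 1) · (1/2) = 151/2 ≈ 75.500000.

E[X] = 151/2 = 75.500000.


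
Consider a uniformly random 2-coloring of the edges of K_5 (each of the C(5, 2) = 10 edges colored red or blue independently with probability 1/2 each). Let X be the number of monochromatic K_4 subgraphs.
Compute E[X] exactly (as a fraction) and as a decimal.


Let X = Σ_S X_S over the C(5, 4) = 5 subsets S of size 4, where X_S = 1 if the K_4 on S is monochromatic.
For a fixed S, the K_4 on S has C(4, 2) = 6 edges. P[all 6 edges red] = (1/2)^6, and likewise for blue, so P[monochromatic] = 2·(1/2)^6 = 2^{1 − 6} = 1/32.
Summing: E[X] = C(5, 4) · 2^{1 − 6} = 5 · 1/32 = 5/32.
Numerically: E[X] ≈ 0.156.

E[X] = C(5,4)·2^(1−C(4,2)) = 5/32 ≈ 0.156.


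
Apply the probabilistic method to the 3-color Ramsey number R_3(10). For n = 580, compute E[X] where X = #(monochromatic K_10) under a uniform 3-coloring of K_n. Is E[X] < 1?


E[X] = C(580, 10) · 3^{1 − 45} = 1098085496704252547920 · 3^{−44} = 1098085496704252547920/984770902183611232881.
As a reduced fraction: E[X] = 1098085496704252547920/984770902183611232881 ≈ 1.115.
Is E[X] < 1? NO.
Since E[X] ≥ 1, the first-moment bound is inconclusive at n = 580; it does NOT by itself certify R_3(10) > 580.

E[X] = 1098085496704252547920/984770902183611232881 ≈ 1.115; E[X] ≥ 1; first-moment method inconclusive here.


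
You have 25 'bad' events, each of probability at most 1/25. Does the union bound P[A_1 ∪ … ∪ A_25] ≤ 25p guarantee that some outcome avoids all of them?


Union bound: P[∪_{i=1}^{25} A_i] ≤ Σ_i P[A_i] ≤ 25·p = 25·(1/25) = 1.
Numerically: 1 ≈ 1.0000000.
Is 1 < 1? NO.
Since the bound 1 is ≥ 1, the union bound is uninformative here; it does NOT by itself certify existence.

25·p = 1 ≈ 1.0000000; existence NOT certified by the union bound.


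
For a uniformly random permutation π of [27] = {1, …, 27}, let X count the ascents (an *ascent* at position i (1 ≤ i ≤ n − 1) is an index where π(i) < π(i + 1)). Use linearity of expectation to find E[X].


Write X = Σ X_I over i = 1, …, 26, with X_I the indicator of one ascent.
There are 26 indicators.
For each fixed i, the pair (π(i), π(i+1)) is a uniformly random ordered pair of distinct values from {1, …, 27}; by symmetry P[π(i) < π(i+1)] = 1/2.
By linearity: E[X] = 26 · (1/2) = (27 − 1) · (1/2) = 13 ≈ 13.00000.

E[X] = 13 = 13.00000.


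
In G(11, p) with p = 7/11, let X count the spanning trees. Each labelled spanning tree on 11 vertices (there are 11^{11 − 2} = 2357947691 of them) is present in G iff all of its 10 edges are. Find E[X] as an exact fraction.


K_11 has 11^{11 − 2} = 2357947691 labelled spanning trees.
For each such spanning tree H, let X_H = 1 if all 10 edges of H are present in G. Then P[X_H = 1] = p^{10} = (7/11)^{10} = 282475249/25937424601.
By linearity of expectation: E[X] = Σ_H E[X_H] = 2357947691 · p^{10} = 2357947691 · 282475249/25937424601 = 282475249/11.
Numerically: E[X] ≈ 2.56796e+07.

E[X] = 2357947691 · (7/11)^{10} = 282475249/11 ≈ 2.56796e+07.


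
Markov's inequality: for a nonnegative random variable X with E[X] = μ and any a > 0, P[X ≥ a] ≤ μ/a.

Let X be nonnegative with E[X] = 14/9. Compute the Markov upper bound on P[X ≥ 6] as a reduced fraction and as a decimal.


μ = E[X] = 14/9, a = 6.
Markov: P[X ≥ 6] ≤ μ/a = (14/9)/6 = 7/27.
Numerically: ≈ 0.259.
(Since a = 6 > μ = 1.556, the bound 7/27 is < 1 and informative.)

P[X ≥ 6] ≤ 7/27 ≈ 0.259.


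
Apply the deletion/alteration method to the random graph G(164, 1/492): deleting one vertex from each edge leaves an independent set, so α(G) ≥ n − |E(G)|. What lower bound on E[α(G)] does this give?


E[|E(G)|] = C(164, 2)·p = 13366 · (1/492) = 163/6.
E[α(G)] ≥ n − E[|E(G)|] = 164 − 163/6 = 821/6.
Numerically: ≈ 136.83333.
(This is only a lower bound; the true E[α(G)] may be larger.)

E[α(G)] ≥ 821/6 ≈ 136.83333.


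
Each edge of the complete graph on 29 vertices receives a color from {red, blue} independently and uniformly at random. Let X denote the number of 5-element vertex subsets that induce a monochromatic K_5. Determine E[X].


Let X = Σ_S X_S over the C(29, 5) = 118755 subsets S of size 5, where X_S = 1 if the K_5 on S is monochromatic.
For a fixed S, the K_5 on S has C(5, 2) = 10 edges. P[all 10 edges red] = (1/2)^10, and likewise for blue, so P[monochromatic] = 2·(1/2)^10 = 2^{1 − 10} = 1/512.
By linearity: E[X] = C(29, 5) · 2^{1 − 10} = 118755 · 1/512 = 118755/512.
Numerically: E[X] ≈ 231.943.

E[X] = C(29,5)·2^(1−C(5,2)) = 118755/512 ≈ 231.943.


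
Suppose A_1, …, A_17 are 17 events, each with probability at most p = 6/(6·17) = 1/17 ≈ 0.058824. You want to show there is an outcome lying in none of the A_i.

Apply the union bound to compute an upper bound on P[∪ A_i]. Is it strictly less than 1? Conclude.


Union bound: P[∪_{i=1}^{17} A_i] ≤ Σ_i P[A_i] ≤ 17·p = 17·(1/17) = 1.
Numerically: 1 ≈ 1.000000.
Is 1 < 1? NO.
Since the bound 1 is ≥ 1, the union bound is uninformative here; it does NOT by itself certify existence.

17·p = 1 ≈ 1.000000; existence NOT certified by the union bound.


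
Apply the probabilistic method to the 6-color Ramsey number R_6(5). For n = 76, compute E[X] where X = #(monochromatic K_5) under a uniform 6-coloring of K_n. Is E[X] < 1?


E[X] = C(76, 5) · 6^{1 − 10} = 18474840 · 6^{−9} = 18474840/10077696.
As a reduced fraction: E[X] = 256595/139968 ≈ 1.8332.
Is E[X] < 1? NO.
Since E[X] ≥ 1, the first-moment bound is inconclusive at n = 76; it does NOT by itself certify R_6(5) > 76.

E[X] = 256595/139968 ≈ 1.8332; E[X] ≥ 1; first-moment method inconclusive here.


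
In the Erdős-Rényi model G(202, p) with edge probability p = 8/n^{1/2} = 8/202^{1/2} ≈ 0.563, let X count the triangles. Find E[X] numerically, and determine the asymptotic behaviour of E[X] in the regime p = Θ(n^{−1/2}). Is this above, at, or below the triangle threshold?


Number of potential triangles: C(202, 3) = 1353400.
Each occurs with probability p³ ≈ (0.563)³ ≈ 1.78338e-01.
By linearity: E[X] = C(202, 3)·p³ ≈ 1353400 · 1.78338e-01 ≈ 241362.102.
Since α = 1/2 < 1, p = c/n^{1/2} ≫ 1/n is above the triangle threshold p ~ 1/n. Asymptotically E[X] ~ (c³/6)·n^{3(1−α)} = (8³/6)·n^{1.5} → ∞; triangles are abundant w.h.p.

E[X] ≈ 241362.102; in regime p = Θ(1/n^{1/2}) E[X] diverges (above the triangle threshold p ~ 1/n).


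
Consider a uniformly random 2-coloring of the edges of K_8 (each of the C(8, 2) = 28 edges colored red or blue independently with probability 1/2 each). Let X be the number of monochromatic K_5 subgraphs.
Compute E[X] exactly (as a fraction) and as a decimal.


Let X = Σ_S X_S over the C(8, 5) = 56 subsets S of size 5, where X_S = 1 if the K_5 on S is monochromatic.
For a fixed S, the K_5 on S has C(5, 2) = 10 edges. P[all 10 edges red] = (1/2)^10, and likewise for blue, so P[monochromatic] = 2·(1/2)^10 = 2^{1 − 10} = 1/512.
By linearity: E[X] = C(8, 5) · 2^{1 − 10} = 56 · 1/512 = 7/64.
Numerically: E[X] ≈ 0.109.

E[X] = C(8,5)·2^(1−C(5,2)) = 7/64 ≈ 0.109.


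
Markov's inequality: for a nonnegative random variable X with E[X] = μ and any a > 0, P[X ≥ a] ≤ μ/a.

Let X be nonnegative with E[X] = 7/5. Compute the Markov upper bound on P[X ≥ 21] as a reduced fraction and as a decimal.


μ = E[X] = 7/5, a = 21.
Markov: P[X ≥ 21] ≤ μ/a = (7/5)/21 = 1/15.
Numerically: ≈ 0.0667.
(Since a = 21 > μ = 1.4000, the bound 1/15 is < 1 and informative.)

P[X ≥ 21] ≤ 1/15 ≈ 0.0667.


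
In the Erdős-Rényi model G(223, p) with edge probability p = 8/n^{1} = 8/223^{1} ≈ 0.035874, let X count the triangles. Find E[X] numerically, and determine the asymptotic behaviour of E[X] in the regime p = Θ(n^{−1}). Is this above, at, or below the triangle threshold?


Number of potential triangles: C(223, 3) = 1823471.
Each occurs with probability p³ ≈ (0.035874)³ ≈ 4.6169521e-05.
By linearity: E[X] = C(223, 3)·p³ ≈ 1823471 · 4.6169521e-05 ≈ 84.18878.
Here α = 1, so p = 8/n is exactly at the triangle threshold p ~ 1/n. Asymptotically E[X] → c³/6 = 8³/6 = 256/3 ≈ 85.33333, a bounded constant. In this regime the triangle count is asymptotically Poisson(c³/6).

E[X] ≈ 84.18878; in regime p = Θ(1/n^{1}) E[X] stays bounded (at the triangle threshold p ~ 1/n).


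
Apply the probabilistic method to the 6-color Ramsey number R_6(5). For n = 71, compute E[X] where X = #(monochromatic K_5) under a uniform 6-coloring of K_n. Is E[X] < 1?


E[X] = C(71, 5) · 6^{1 − 10} = 13019909 · 6^{−9} = 13019909/10077696.
As a reduced fraction: E[X] = 13019909/10077696 ≈ 1.29195.
Is E[X] < 1? NO.
Since E[X] ≥ 1, the first-moment bound is inconclusive at n = 71; it does NOT by itself certify R_6(5) > 71.

E[X] = 13019909/10077696 ≈ 1.29195; E[X] ≥ 1; first-moment method inconclusive here.


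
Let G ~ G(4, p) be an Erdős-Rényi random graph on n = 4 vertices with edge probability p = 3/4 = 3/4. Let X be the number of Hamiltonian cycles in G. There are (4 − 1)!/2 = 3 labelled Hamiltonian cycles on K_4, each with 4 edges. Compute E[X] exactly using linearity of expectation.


K_4 has (4 − 1)!/2 = 3 labelled Hamiltonian cycles.
For each such Hamiltonian cycle H, let X_H = 1 if all 4 edges of H are present in G. Then P[X_H = 1] = p^{4} = (3/4)^{4} = 81/256.
By linearity of expectation: E[X] = Σ_H E[X_H] = 3 · p^{4} = 3 · 81/256 = 243/256.
Numerically: E[X] ≈ 0.94922.

E[X] = 3 · (3/4)^{4} = 243/256 ≈ 0.94922.


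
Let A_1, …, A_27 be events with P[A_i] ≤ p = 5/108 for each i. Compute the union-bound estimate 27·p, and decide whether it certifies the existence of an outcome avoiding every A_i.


Union bound: P[∪_{i=1}^{27} A_i] ≤ Σ_i P[A_i] ≤ 27·p = 27·(5/108) = 5/4.
Numerically: 5/4 ≈ 1.2500.
Is 5/4 < 1? NO.
Since the bound 5/4 is ≥ 1, the union bound is uninformative here; it does NOT by itself certify existence.

27·p = 5/4 ≈ 1.2500; existence NOT certified by the union bound.


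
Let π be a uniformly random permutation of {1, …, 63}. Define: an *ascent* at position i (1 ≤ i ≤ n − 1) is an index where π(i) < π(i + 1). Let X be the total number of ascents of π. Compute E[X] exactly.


Write X = Σ X_I over i = 1, …, 62, with X_I the indicator of one ascent.
There are 62 indicators.
For each fixed i, the pair (π(i), π(i+1)) is a uniformly random ordered pair of distinct values from {1, …, 63}; by symmetry P[π(i) < π(i+1)] = 1/2.
By linearity: E[X] = 62 · (1/2) = (63 − 1) · (1/2) = 31 ≈ 31.000.

E[X] = 31 = 31.000.


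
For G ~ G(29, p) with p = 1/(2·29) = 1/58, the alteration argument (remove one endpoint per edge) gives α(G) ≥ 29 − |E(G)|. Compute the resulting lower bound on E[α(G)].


E[|E(G)|] = C(29, 2)·p = 406 · (1/58) = 7.
E[α(G)] ≥ n − E[|E(G)|] = 29 − 7 = 22.
Numerically: ≈ 22.00000.
(This is only a lower bound; the true E[α(G)] may be larger.)

E[α(G)] ≥ 22 ≈ 22.00000.


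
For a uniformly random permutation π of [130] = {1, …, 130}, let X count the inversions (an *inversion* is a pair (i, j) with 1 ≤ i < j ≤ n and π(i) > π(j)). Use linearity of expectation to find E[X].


Write X = Σ X_I over the C(130, 2) = 8385 pairs i < j, with X_I the indicator of one inversion.
There are 8385 indicators.
For each fixed pair i < j, the values π(i) and π(j) are two distinct elements of {1, …, 130} in uniformly random order; by symmetry P[π(i) > π(j)] = 1/2.
By linearity: E[X] = 8385 · (1/2) = C(130, 2) · (1/2) = 8385/2 = 8385/2 ≈ 4192.50000.

E[X] = 8385/2 = 4192.50000.


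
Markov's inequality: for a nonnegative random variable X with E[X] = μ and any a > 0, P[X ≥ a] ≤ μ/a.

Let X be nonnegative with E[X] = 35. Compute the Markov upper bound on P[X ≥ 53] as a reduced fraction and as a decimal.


μ = E[X] = 35, a = 53.
Markov: P[X ≥ 53] ≤ μ/a = (35)/53 = 35/53.
Numerically: ≈ 0.66038.
(Since a = 53 > μ = 35.00000, the bound 35/53 is < 1 and informative.)

P[X ≥ 53] ≤ 35/53 ≈ 0.66038.


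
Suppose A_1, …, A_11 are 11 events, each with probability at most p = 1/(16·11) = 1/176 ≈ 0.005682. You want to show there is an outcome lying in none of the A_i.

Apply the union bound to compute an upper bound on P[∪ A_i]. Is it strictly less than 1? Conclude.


Union bound: P[∪_{i=1}^{11} A_i] ≤ Σ_i P[A_i] ≤ 11·p = 11·(1/176) = 1/16.
Numerically: 1/16 ≈ 0.062500.
Is 1/16 < 1? YES.
Since P[∪ A_i] ≤ 1/16 < 1, the complement has P[∩ A_i^c] ≥ 1 − 1/16 = 15/16 > 0, so some outcome avoids every A_i.

11·p = 1/16 ≈ 0.062500; existence CERTIFIED by the union bound.


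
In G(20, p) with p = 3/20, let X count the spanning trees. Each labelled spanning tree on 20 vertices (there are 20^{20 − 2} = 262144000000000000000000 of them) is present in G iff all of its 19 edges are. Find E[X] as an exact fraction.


K_20 has 20^{20 − 2} = 262144000000000000000000 labelled spanning trees.
For each such spanning tree H, let X_H = 1 if all 19 edges of H are present in G. Then P[X_H = 1] = p^{19} = (3/20)^{19} = 1162261467/5242880000000000000000000.
By linearity: E[X] = Σ_H E[X_H] = 262144000000000000000000 · p^{19} = 262144000000000000000000 · 1162261467/5242880000000000000000000 = 1162261467/20.
Numerically: E[X] ≈ 5.811e+07.

E[X] = 262144000000000000000000 · (3/20)^{19} = 1162261467/20 ≈ 5.811e+07.


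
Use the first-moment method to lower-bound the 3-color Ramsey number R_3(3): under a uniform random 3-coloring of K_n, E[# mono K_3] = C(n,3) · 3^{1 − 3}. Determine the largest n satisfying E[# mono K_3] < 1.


We need C(n, 3) · 3^{1 − 3} < 1, i.e. C(n, 3) < 3^{3 − 1} = 9.
Check values of n near the boundary:
  n = 3: C(3, 3) = 1; 1 < 9? YES
  n = 4: C(4, 3) = 4; 4 < 9? YES
  n = 5: C(5, 3) = 10; 10 < 9? NO
  n = 6: C(6, 3) = 20; 20 < 9? NO
  n = 7: C(7, 3) = 35; 35 < 9? NO
The largest n with C(n, 3) < 9 is n = 4 (where E[X] = 4/9 ≈ 0.44444). Hence R_3(3) > 4, i.e. R_3(3) ≥ 5.

Largest n = 4; hence R_3(3) > 4.


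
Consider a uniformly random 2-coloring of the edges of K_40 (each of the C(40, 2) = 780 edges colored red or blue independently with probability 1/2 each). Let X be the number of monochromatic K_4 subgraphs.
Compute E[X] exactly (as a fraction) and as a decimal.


Let X = Σ_S X_S over the C(40, 4) = 91390 subsets S of size 4, where X_S = 1 if the K_4 on S is monochromatic.
For a fixed S, the K_4 on S has C(4, 2) = 6 edges. P[all 6 edges red] = (1/2)^6, and likewise for blue, so P[monochromatic] = 2·(1/2)^6 = 2^{1 − 6} = 1/32.
By linearity: E[X] = C(40, 4) · 2^{1 − 6} = 91390 · 1/32 = 45695/16.
Numerically: E[X] ≈ 2855.93750.

E[X] = C(40,4)·2^(1−C(4,2)) = 45695/16 ≈ 2855.93750.


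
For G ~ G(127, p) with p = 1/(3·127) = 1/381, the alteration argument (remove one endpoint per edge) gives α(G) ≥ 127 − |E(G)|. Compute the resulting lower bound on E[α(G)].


E[|E(G)|] = C(127, 2)·p = 8001 · (1/381) = 21.
E[α(G)] ≥ n − E[|E(G)|] = 127 − 21 = 106.
Numerically: ≈ 106.0000.
(This is only a lower bound; the true E[α(G)] may be larger.)

E[α(G)] ≥ 106 ≈ 106.0000.


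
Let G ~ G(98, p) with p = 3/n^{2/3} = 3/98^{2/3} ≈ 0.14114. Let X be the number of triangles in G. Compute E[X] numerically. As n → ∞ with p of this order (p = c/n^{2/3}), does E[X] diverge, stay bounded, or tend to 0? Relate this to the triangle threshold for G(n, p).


Number of potential triangles: C(98, 3) = 152096.
Each occurs with probability p³ ≈ (0.14114)³ ≈ 2.8113286e-03.
By linearity: E[X] = C(98, 3)·p³ ≈ 152096 · 2.8113286e-03 ≈ 427.59184.
Since α = 2/3 < 1, p = c/n^{2/3} ≫ 1/n is above the triangle threshold p ~ 1/n. Asymptotically E[X] ~ (c³/6)·n^{3(1−α)} = (3³/6)·n^{1} → ∞; triangles are abundant w.h.p.

E[X] ≈ 427.59184; in regime p = Θ(1/n^{2/3}) E[X] diverges (above the triangle threshold p ~ 1/n).


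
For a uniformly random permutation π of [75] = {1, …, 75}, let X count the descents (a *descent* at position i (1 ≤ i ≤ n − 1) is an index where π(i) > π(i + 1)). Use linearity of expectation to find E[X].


Write X = Σ X_I over i = 1, …, 74, with X_I the indicator of one descent.
There are 74 indicators.
For each fixed i, the pair (π(i), π(i+1)) is a uniformly random ordered pair of distinct values from {1, …, 75}; by symmetry P[π(i) > π(i+1)] = 1/2.
By linearity: E[X] = 74 · (1/2) = (75 − 1) · (1/2) = 37 ≈ 37.0000.

E[X] = 37 = 37.0000.


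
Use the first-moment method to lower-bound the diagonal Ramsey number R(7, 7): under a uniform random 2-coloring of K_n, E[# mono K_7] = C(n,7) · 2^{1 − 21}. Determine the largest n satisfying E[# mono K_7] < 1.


We need C(n, 7) · 2^{1 − 21} < 1, i.e. C(n, 7) < 2^{21 − 1} = 1048576.
Check values of n near the boundary:
  n = 24: C(24, 7) = 346104; 346104 < 1048576? YES
  n = 25: C(25, 7) = 480700; 480700 < 1048576? YES
  n = 26: C(26, 7) = 657800; 657800 < 1048576? YES
  n = 27: C(27, 7) = 888030; 888030 < 1048576? YES
  n = 28: C(28, 7) = 1184040; 1184040 < 1048576? NO
  n = 29: C(29, 7) = 1560780; 1560780 < 1048576? NO
  n = 30: C(30, 7) = 2035800; 2035800 < 1048576? NO
The largest n with C(n, 7) < 1048576 is n = 27 (where E[X] = 444015/524288 ≈ 0.8469). Hence R(7, 7) > 27, i.e. R(7, 7) ≥ 28.

Largest n = 27; hence R(7, 7) > 27.


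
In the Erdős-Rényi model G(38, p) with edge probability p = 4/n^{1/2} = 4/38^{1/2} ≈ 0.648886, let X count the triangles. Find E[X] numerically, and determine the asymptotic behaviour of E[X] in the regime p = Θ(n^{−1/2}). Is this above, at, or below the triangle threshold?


Number of potential triangles: C(38, 3) = 8436.
Each occurs with probability p³ ≈ (0.648886)³ ≈ 2.73215025e-01.
By linearity: E[X] = C(38, 3)·p³ ≈ 8436 · 2.73215025e-01 ≈ 2304.841951.
Since α = 1/2 < 1, p = c/n^{1/2} ≫ 1/n is above the triangle threshold p ~ 1/n. Asymptotically E[X] ~ (c³/6)·n^{3(1−α)} = (4³/6)·n^{1.5} → ∞; triangles are abundant w.h.p.

E[X] ≈ 2304.841951; in regime p = Θ(1/n^{1/2}) E[X] diverges (above the triangle threshold p ~ 1/n).


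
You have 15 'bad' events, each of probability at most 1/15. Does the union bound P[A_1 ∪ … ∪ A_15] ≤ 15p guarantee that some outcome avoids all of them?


Union bound: P[∪_{i=1}^{15} A_i] ≤ Σ_i P[A_i] ≤ 15·p = 15·(1/15) = 1.
Numerically: 1 ≈ 1.0000.
Is 1 < 1? NO.
Since the bound 1 is ≥ 1, the union bound is uninformative here; it does NOT by itself certify existence.

15·p = 1 ≈ 1.0000; existence NOT certified by the union bound.


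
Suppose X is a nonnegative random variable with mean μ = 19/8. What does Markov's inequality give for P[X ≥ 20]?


μ = E[X] = 19/8, a = 20.
Markov: P[X ≥ 20] ≤ μ/a = (19/8)/20 = 19/160.
Numerically: ≈ 0.11875.
(Since a = 20 > μ = 2.37500, the bound 19/160 is < 1 and informative.)

P[X ≥ 20] ≤ 19/160 ≈ 0.11875.


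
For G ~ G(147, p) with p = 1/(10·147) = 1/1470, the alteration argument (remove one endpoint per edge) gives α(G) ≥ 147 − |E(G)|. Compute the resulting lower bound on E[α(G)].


E[|E(G)|] = C(147, 2)·p = 10731 · (1/1470) = 73/10.
E[α(G)] ≥ n − E[|E(G)|] = 147 − 73/10 = 1397/10.
Numerically: ≈ 139.7000.
(This is only a lower bound; the true E[α(G)] may be larger.)

E[α(G)] ≥ 1397/10 ≈ 139.7000.


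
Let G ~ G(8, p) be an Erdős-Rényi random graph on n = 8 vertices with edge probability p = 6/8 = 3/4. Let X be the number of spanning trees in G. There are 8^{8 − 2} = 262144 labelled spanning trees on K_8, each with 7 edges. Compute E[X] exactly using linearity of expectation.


K_8 has 8^{8 − 2} = 262144 labelled spanning trees.
For each such spanning tree H, let X_H = 1 if all 7 edges of H are present in G. Then P[X_H = 1] = p^{7} = (3/4)^{7} = 2187/16384.
Summing the indicators: E[X] = Σ_H E[X_H] = 262144 · p^{7} = 262144 · 2187/16384 = 34992.
Numerically: E[X] ≈ 34992.

E[X] = 262144 · (3/4)^{7} = 34992 ≈ 34992.


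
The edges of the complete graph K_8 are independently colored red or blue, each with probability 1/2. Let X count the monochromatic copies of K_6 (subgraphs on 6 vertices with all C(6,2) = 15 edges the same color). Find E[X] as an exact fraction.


Let X = Σ_S X_S over the C(8, 6) = 28 subsets S of size 6, where X_S = 1 if the K_6 on S is monochromatic.
For a fixed S, the K_6 on S has C(6, 2) = 15 edges. P[all 15 edges red] = (1/2)^15, and likewise for blue, so P[monochromatic] = 2·(1/2)^15 = 2^{1 − 15} = 1/16384.
By linearity of expectation: E[X] = C(8, 6) · 2^{1 − 15} = 28 · 1/16384 = 7/4096.
Numerically: E[X] ≈ 0.001709.

E[X] = C(8,6)·2^(1−C(6,2)) = 7/4096 ≈ 0.001709.


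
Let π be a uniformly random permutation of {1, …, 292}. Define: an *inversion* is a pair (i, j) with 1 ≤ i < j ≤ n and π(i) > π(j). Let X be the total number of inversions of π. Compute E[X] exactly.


Write X = Σ X_I over the C(292, 2) = 42486 pairs i < j, with X_I the indicator of one inversion.
There are 42486 indicators.
For each fixed pair i < j, the values π(i) and π(j) are two distinct elements of {1, …, 292} in uniformly random order; by symmetry P[π(i) > π(j)] = 1/2.
By linearity: E[X] = 42486 · (1/2) = C(292, 2) · (1/2) = 42486/2 = 21243 ≈ 21243.00000.

E[X] = 21243 = 21243.00000.


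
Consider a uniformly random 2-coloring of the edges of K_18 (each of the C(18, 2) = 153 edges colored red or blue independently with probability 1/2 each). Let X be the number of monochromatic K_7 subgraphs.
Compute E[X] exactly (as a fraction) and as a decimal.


Let X = Σ_S X_S over the C(18, 7) = 31824 subsets S of size 7, where X_S = 1 if the K_7 on S is monochromatic.
For a fixed S, the K_7 on S has C(7, 2) = 21 edges. P[all 21 edges red] = (1/2)^21, and likewise for blue, so P[monochromatic] = 2·(1/2)^21 = 2^{1 − 21} = 1/1048576.
By linearity of expectation: E[X] = C(18, 7) · 2^{1 − 21} = 31824 · 1/1048576 = 1989/65536.
Numerically: E[X] ≈ 0.030350.

E[X] = C(18,7)·2^(1−C(7,2)) = 1989/65536 ≈ 0.030350.


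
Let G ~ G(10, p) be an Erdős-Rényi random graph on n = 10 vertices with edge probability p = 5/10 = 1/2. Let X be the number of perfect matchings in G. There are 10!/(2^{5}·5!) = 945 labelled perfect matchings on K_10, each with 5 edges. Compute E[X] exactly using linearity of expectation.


K_10 has 10!/(2^{5}·5!) = 945 labelled perfect matchings.
For each such perfect matching H, let X_H = 1 if all 5 edges of H are present in G. Then P[X_H = 1] = p^{5} = (1/2)^{5} = 1/32.
By linearity of expectation: E[X] = Σ_H E[X_H] = 945 · p^{5} = 945 · 1/32 = 945/32.
Numerically: E[X] ≈ 29.531.

E[X] = 945 · (1/2)^{5} = 945/32 ≈ 29.531.


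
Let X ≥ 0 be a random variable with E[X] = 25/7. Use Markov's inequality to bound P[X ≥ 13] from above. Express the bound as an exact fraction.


μ = E[X] = 25/7, a = 13.
Markov: P[X ≥ 13] ≤ μ/a = (25/7)/13 = 25/91.
Numerically: ≈ 0.27473.
(Since a = 13 > μ = 3.57143, the bound 25/91 is < 1 and informative.)

P[X ≥ 13] ≤ 25/91 ≈ 0.27473.


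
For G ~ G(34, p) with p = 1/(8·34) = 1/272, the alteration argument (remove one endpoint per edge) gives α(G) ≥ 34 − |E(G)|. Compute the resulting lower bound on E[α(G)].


E[|E(G)|] = C(34, 2)·p = 561 · (1/272) = 33/16.
E[α(G)] ≥ n − E[|E(G)|] = 34 − 33/16 = 511/16.
Numerically: ≈ 31.93750.
(This is only a lower bound; the true E[α(G)] may be larger.)

E[α(G)] ≥ 511/16 ≈ 31.93750.


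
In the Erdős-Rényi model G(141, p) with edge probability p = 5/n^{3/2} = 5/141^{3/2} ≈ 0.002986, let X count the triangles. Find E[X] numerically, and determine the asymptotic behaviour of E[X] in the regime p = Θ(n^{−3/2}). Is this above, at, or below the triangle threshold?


Number of potential triangles: C(141, 3) = 457310.
Each occurs with probability p³ ≈ (0.002986)³ ≈ 2.663324e-08.
By linearity: E[X] = C(141, 3)·p³ ≈ 457310 · 2.663324e-08 ≈ 0.0122.
Since α = 3/2 > 1, p = c/n^{3/2} = o(1/n) is below the triangle threshold p ~ 1/n. Asymptotically E[X] ~ (c³/6)·n^{3(1−α)} = (5³/6)·n^{-1.5} → 0, so by Markov's inequality G has no triangles w.h.p.

E[X] ≈ 0.0122; in regime p = Θ(1/n^{3/2}) E[X] tends to 0 (below the triangle threshold p ~ 1/n).


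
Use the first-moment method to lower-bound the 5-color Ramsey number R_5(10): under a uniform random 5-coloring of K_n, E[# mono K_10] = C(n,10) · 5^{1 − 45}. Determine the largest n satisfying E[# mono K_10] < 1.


We need C(n, 10) · 5^{1 − 45} < 1, i.e. C(n, 10) < 5^{45 − 1} = 5684341886080801486968994140625.
Check values of n near the boundary:
  n = 5387: C(5387, 10) = 5624406917627224603154306376491; 5624406917627224603154306376491 < 5684341886080801486968994140625? YES
  n = 5388: C(5388, 10) = 5634865093375880654852250419586; 5634865093375880654852250419586 < 5684341886080801486968994140625? YES
  n = 5389: C(5389, 10) = 5645340767466558997768874792926; 5645340767466558997768874792926 < 5684341886080801486968994140625? YES
  n = 5390: C(5390, 10) = 5655833965919099070255434039753; 5655833965919099070255434039753 < 5684341886080801486968994140625? YES
  n = 5391: C(5391, 10) = 5666344714787188828795213697883; 5666344714787188828795213697883 < 5684341886080801486968994140625? YES
  n = 5392: C(5392, 10) = 5676873040158402483252283957448; 5676873040158402483252283957448 < 5684341886080801486968994140625? YES
  n = 5393: C(5393, 10) = 5687418968154238267170642278008; 5687418968154238267170642278008 < 5684341886080801486968994140625? NO
  n = 5394: C(5394, 10) = 5697982524930156243149785372878; 5697982524930156243149785372878 < 5684341886080801486968994140625? NO
  n = 5395: C(5395, 10) = 5708563736675616143322765475706; 5708563736675616143322765475706 < 5684341886080801486968994140625? NO
The largest n with C(n, 10) < 5684341886080801486968994140625 is n = 5392 (where E[X] = 5676873040158402483252283957448/5684341886080801486968994140625 ≈ 0.9986861). Hence R_5(10) > 5392, i.e. R_5(10) ≥ 5393.

Largest n = 5392; hence R_5(10) > 5392.


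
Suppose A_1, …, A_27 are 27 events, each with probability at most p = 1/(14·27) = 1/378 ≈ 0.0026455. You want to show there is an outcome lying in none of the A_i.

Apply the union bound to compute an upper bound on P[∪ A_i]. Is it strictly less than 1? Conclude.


Union bound: P[∪_{i=1}^{27} A_i] ≤ Σ_i P[A_i] ≤ 27·p = 27·(1/378) = 1/14.
Numerically: 1/14 ≈ 0.0714286.
Is 1/14 < 1? YES.
Since P[∪ A_i] ≤ 1/14 < 1, the complement has P[∩ A_i^c] ≥ 1 − 1/14 = 13/14 > 0, so some outcome avoids every A_i.

27·p = 1/14 ≈ 0.0714286; existence CERTIFIED by the union bound.


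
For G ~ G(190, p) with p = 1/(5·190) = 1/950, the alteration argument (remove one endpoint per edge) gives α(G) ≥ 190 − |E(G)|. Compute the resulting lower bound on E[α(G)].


E[|E(G)|] = C(190, 2)·p = 17955 · (1/950) = 189/10.
E[α(G)] ≥ n − E[|E(G)|] = 190 − 189/10 = 1711/10.
Numerically: ≈ 171.1000.
(This is only a lower bound; the true E[α(G)] may be larger.)

E[α(G)] ≥ 1711/10 ≈ 171.1000.


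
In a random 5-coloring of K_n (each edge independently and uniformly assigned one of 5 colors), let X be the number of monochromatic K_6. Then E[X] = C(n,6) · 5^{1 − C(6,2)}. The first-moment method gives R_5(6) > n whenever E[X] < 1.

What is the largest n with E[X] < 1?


We need C(n, 6) · 5^{1 − 15} < 1, i.e. C(n, 6) < 5^{15 − 1} = 6103515625.
Check values of n near the boundary:
  n = 129: C(129, 6) = 5688177600; 5688177600 < 6103515625? YES
  n = 130: C(130, 6) = 5963412000; 5963412000 < 6103515625? YES
  n = 131: C(131, 6) = 6249655776; 6249655776 < 6103515625? NO
  n = 132: C(132, 6) = 6547258432; 6547258432 < 6103515625? NO
  n = 133: C(133, 6) = 6856577728; 6856577728 < 6103515625? NO
The largest n with C(n, 6) < 6103515625 is n = 130 (where E[X] = 47707296/48828125 ≈ 0.9770). Hence R_5(6) > 130, i.e. R_5(6) ≥ 131.

Largest n = 130; hence R_5(6) > 130.


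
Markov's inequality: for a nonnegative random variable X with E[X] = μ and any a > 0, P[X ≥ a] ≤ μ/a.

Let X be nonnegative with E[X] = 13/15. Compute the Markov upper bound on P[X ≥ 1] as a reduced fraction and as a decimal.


μ = E[X] = 13/15, a = 1.
Markov: P[X ≥ 1] ≤ μ/a = (13/15)/1 = 13/15.
Numerically: ≈ 0.86667.
(Since a = 1 > μ = 0.86667, the bound 13/15 is < 1 and informative.)

P[X ≥ 1] ≤ 13/15 ≈ 0.86667.


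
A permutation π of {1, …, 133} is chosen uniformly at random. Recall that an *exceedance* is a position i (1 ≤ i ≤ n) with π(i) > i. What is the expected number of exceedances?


Write X = Σ_{i=1}^{133} X_i, where X_i = 1_{π(i) > i}.
For each fixed i, π(i) is uniform over {1, …, 133} (marginal of a uniform permutation), so P[π(i) > i] = (n − i)/n. Summing: Σ_{i=1}^{133} (n − i)/n = (0 + 1 + … + 132)/133 = 133(133 − 1)/(2·133) = (133 − 1)/2.
Hence E[X] = Σ_{i=1}^{133} (133 − i)/133 = 66 ≈ 66.000000.

E[X] = 66 = 66.000000.


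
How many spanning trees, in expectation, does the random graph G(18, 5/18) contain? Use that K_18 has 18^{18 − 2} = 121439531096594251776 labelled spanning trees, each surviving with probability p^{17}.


K_18 has 18^{18 − 2} = 121439531096594251776 labelled spanning trees.
For each such spanning tree H, let X_H = 1 if all 17 edges of H are present in G. Then P[X_H = 1] = p^{17} = (5/18)^{17} = 762939453125/2185911559738696531968.
By linearity of expectation: E[X] = Σ_H E[X_H] = 121439531096594251776 · p^{17} = 121439531096594251776 · 762939453125/2185911559738696531968 = 762939453125/18.
Numerically: E[X] ≈ 4.24e+10.

E[X] = 121439531096594251776 · (5/18)^{17} = 762939453125/18 ≈ 4.24e+10.


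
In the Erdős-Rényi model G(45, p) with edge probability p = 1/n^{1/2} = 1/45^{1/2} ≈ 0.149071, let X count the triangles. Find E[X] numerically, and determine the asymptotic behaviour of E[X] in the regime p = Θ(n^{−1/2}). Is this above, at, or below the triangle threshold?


Number of potential triangles: C(45, 3) = 14190.
Each occurs with probability p³ ≈ (0.149071)³ ≈ 3.31269330e-03.
By linearity: E[X] = C(45, 3)·p³ ≈ 14190 · 3.31269330e-03 ≈ 47.007118.
Since α = 1/2 < 1, p = c/n^{1/2} ≫ 1/n is above the triangle threshold p ~ 1/n. Asymptotically E[X] ~ (c³/6)·n^{3(1−α)} = (1³/6)·n^{1.5} → ∞; triangles are abundant w.h.p.

E[X] ≈ 47.007118; in regime p = Θ(1/n^{1/2}) E[X] diverges (above the triangle threshold p ~ 1/n).


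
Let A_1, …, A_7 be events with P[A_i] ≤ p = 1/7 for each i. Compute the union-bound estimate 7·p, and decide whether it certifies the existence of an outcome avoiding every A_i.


Union bound: P[∪_{i=1}^{7} A_i] ≤ Σ_i P[A_i] ≤ 7·p = 7·(1/7) = 1.
Numerically: 1 ≈ 1.000000.
Is 1 < 1? NO.
Since the bound 1 is ≥ 1, the union bound is uninformative here; it does NOT by itself certify existence.

7·p = 1 ≈ 1.000000; existence NOT certified by the union bound.


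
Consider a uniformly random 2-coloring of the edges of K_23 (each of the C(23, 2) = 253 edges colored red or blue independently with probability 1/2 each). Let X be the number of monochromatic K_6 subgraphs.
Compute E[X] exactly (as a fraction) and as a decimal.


Let X = Σ_S X_S over the C(23, 6) = 100947 subsets S of size 6, where X_S = 1 if the K_6 on S is monochromatic.
For a fixed S, the K_6 on S has C(6, 2) = 15 edges. P[all 15 edges red] = (1/2)^15, and likewise for blue, so P[monochromatic] = 2·(1/2)^15 = 2^{1 − 15} = 1/16384.
Summing: E[X] = C(23, 6) · 2^{1 − 15} = 100947 · 1/16384 = 100947/16384.
Numerically: E[X] ≈ 6.1613.

E[X] = C(23,6)·2^(1−C(6,2)) = 100947/16384 ≈ 6.1613.


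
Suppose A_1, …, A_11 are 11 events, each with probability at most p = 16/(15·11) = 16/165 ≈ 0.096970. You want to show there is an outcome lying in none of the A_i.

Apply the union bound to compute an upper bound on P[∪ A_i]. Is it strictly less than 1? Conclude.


Union bound: P[∪_{i=1}^{11} A_i] ≤ Σ_i P[A_i] ≤ 11·p = 11·(16/165) = 16/15.
Numerically: 16/15 ≈ 1.066667.
Is 16/15 < 1? NO.
Since the bound 16/15 is ≥ 1, the union bound is uninformative here; it does NOT by itself certify existence.

11·p = 16/15 ≈ 1.066667; existence NOT certified by the union bound.


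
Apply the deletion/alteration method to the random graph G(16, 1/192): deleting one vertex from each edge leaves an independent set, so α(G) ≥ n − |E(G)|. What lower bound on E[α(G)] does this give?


E[|E(G)|] = C(16, 2)·p = 120 · (1/192) = 5/8.
E[α(G)] ≥ n − E[|E(G)|] = 16 − 5/8 = 123/8.
Numerically: ≈ 15.37500.
(This is only a lower bound; the true E[α(G)] may be larger.)

E[α(G)] ≥ 123/8 ≈ 15.37500.


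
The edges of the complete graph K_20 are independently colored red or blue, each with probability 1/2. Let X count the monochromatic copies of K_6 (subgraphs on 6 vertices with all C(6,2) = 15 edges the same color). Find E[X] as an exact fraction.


Let X = Σ_S X_S over the C(20, 6) = 38760 subsets S of size 6, where X_S = 1 if the K_6 on S is monochromatic.
For a fixed S, the K_6 on S has C(6, 2) = 15 edges. P[all 15 edges red] = (1/2)^15, and likewise for blue, so P[monochromatic] = 2·(1/2)^15 = 2^{1 − 15} = 1/16384.
Summing: E[X] = C(20, 6) · 2^{1 − 15} = 38760 · 1/16384 = 4845/2048.
Numerically: E[X] ≈ 2.3657.

E[X] = C(20,6)·2^(1−C(6,2)) = 4845/2048 ≈ 2.3657.


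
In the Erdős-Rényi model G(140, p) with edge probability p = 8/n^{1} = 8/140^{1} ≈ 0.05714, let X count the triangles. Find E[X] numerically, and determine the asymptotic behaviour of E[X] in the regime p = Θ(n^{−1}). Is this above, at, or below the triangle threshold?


Number of potential triangles: C(140, 3) = 447580.
Each occurs with probability p³ ≈ (0.05714)³ ≈ 1.865889e-04.
By linearity: E[X] = C(140, 3)·p³ ≈ 447580 · 1.865889e-04 ≈ 83.5135.
Here α = 1, so p = 8/n is exactly at the triangle threshold p ~ 1/n. Asymptotically E[X] → c³/6 = 8³/6 = 256/3 ≈ 85.3333, a bounded constant. In this regime the triangle count is asymptotically Poisson(c³/6).

E[X] ≈ 83.5135; in regime p = Θ(1/n^{1}) E[X] stays bounded (at the triangle threshold p ~ 1/n).


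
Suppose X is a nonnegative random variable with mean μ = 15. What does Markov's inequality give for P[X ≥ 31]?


μ = E[X] = 15, a = 31.
Markov: P[X ≥ 31] ≤ μ/a = (15)/31 = 15/31.
Numerically: ≈ 0.484.
(Since a = 31 > μ = 15.000, the bound 15/31 is < 1 and informative.)

P[X ≥ 31] ≤ 15/31 ≈ 0.484.


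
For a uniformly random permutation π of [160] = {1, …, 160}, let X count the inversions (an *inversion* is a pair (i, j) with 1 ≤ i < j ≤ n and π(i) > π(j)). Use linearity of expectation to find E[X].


Write X = Σ X_I over the C(160, 2) = 12720 pairs i < j, with X_I the indicator of one inversion.
There are 12720 indicators.
For each fixed pair i < j, the values π(i) and π(j) are two distinct elements of {1, …, 160} in uniformly random order; by symmetry P[π(i) > π(j)] = 1/2.
By linearity: E[X] = 12720 · (1/2) = C(160, 2) · (1/2) = 12720/2 = 6360 ≈ 6360.000000.

E[X] = 6360 = 6360.000000.


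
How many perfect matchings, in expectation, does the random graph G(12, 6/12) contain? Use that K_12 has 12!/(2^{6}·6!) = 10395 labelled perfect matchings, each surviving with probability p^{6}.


K_12 has 12!/(2^{6}·6!) = 10395 labelled perfect matchings.
For each such perfect matching H, let X_H = 1 if all 6 edges of H are present in G. Then P[X_H = 1] = p^{6} = (1/2)^{6} = 1/64.
By linearity of expectation: E[X] = Σ_H E[X_H] = 10395 · p^{6} = 10395 · 1/64 = 10395/64.
Numerically: E[X] ≈ 162.4.

E[X] = 10395 · (1/2)^{6} = 10395/64 ≈ 162.4.


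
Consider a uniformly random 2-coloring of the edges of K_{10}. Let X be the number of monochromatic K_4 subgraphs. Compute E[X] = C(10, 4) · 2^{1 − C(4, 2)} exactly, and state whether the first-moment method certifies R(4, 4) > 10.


E[X] = C(10, 4) · 2^{1 − 6} = 210 · 2^{−5} = 210/32.
As a reduced fraction: E[X] = 105/16 ≈ 6.5625000.
Is E[X] < 1? NO.
Since E[X] ≥ 1, the first-moment bound is inconclusive at n = 10; it does NOT by itself certify R(4, 4) > 10.

E[X] = 105/16 ≈ 6.5625000; E[X] ≥ 1; first-moment method inconclusive here.


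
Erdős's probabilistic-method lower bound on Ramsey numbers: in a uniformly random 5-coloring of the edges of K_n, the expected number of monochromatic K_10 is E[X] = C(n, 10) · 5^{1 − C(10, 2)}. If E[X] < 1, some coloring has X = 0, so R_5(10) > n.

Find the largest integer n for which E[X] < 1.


We need C(n, 10) · 5^{1 − 45} < 1, i.e. C(n, 10) < 5^{45 − 1} = 5684341886080801486968994140625.
Check values of n near the boundary:
  n = 5391: C(5391, 10) = 5666344714787188828795213697883; 5666344714787188828795213697883 < 5684341886080801486968994140625? YES
  n = 5392: C(5392, 10) = 5676873040158402483252283957448; 5676873040158402483252283957448 < 5684341886080801486968994140625? YES
  n = 5393: C(5393, 10) = 5687418968154238267170642278008; 5687418968154238267170642278008 < 5684341886080801486968994140625? NO
The largest n with C(n, 10) < 5684341886080801486968994140625 is n = 5392 (where E[X] = 5676873040158402483252283957448/5684341886080801486968994140625 ≈ 0.998686). Hence R_5(10) > 5392, i.e. R_5(10) ≥ 5393.

Largest n = 5392; hence R_5(10) > 5392.


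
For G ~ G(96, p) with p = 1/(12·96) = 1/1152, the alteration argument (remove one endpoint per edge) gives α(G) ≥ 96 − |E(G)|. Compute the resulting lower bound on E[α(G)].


E[|E(G)|] = C(96, 2)·p = 4560 · (1/1152) = 95/24.
E[α(G)] ≥ n − E[|E(G)|] = 96 − 95/24 = 2209/24.
Numerically: ≈ 92.04167.
(This is only a lower bound; the true E[α(G)] may be larger.)

E[α(G)] ≥ 2209/24 ≈ 92.04167.


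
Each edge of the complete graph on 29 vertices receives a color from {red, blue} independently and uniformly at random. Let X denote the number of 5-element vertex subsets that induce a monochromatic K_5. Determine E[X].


Let X = Σ_S X_S over the C(29, 5) = 118755 subsets S of size 5, where X_S = 1 if the K_5 on S is monochromatic.
For a fixed S, the K_5 on S has C(5, 2) = 10 edges. P[all 10 edges red] = (1/2)^10, and likewise for blue, so P[monochromatic] = 2·(1/2)^10 = 2^{1 − 10} = 1/512.
Summing: E[X] = C(29, 5) · 2^{1 − 10} = 118755 · 1/512 = 118755/512.
Numerically: E[X] ≈ 231.94336.

E[X] = C(29,5)·2^(1−C(5,2)) = 118755/512 ≈ 231.94336.


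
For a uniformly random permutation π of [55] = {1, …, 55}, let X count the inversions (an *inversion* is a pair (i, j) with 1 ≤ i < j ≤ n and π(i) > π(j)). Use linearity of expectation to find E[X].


Write X = Σ X_I over the C(55, 2) = 1485 pairs i < j, with X_I the indicator of one inversion.
There are 1485 indicators.
For each fixed pair i < j, the values π(i) and π(j) are two distinct elements of {1, …, 55} in uniformly random order; by symmetry P[π(i) > π(j)] = 1/2.
By linearity: E[X] = 1485 · (1/2) = C(55, 2) · (1/2) = 1485/2 = 1485/2 ≈ 742.500000.

E[X] = 1485/2 = 742.500000.
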